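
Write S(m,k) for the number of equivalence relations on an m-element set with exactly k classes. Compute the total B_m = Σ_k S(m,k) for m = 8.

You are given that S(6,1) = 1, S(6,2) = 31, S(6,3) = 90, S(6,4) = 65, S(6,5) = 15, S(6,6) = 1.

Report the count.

@7  (7,1):1·1+0→1, (7,2):31·2+1→63, (7,3):90·3+31→301, (7,4):65·4+90→350, (7,5):15·5+65→140, (7,6):1·6+15→21, (7,7):0·7+1→1
@8  (8,1):1·1+0→1, (8,2):63·2+1→127, (8,3):301·3+63→966, (8,4):350·4+301→1701, (8,5):140·5+350→1050, (8,6):21·6+140→266, (8,7):1·7+21→28, (8,8):0·8+1→1
B_8 = ΣS(8,k) = 1+127+966+1701+1050+266+28+1 = 4140

4140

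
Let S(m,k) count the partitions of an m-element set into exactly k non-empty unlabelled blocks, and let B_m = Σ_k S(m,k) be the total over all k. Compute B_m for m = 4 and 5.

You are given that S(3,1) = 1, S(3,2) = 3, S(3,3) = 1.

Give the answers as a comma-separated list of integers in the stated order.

15, 52

i=4: T(4,1)=0+1·1=1 | T(4,2)=1+2·3=7 | T(4,3)=3+3·1=6 | T(4,4)=1+4·0=1
i=5: T(5,1)=0+1·1=1 | T(5,2)=1+2·7=15 | T(5,3)=7+3·6=25 | T(5,4)=6+4·1=10 | T(5,5)=1+5·0=1
B_4 = ΣS(4,k) = 1+7+6+1 = 15
B_5 = ΣS(5,k) = 1+15+25+10+1 = 52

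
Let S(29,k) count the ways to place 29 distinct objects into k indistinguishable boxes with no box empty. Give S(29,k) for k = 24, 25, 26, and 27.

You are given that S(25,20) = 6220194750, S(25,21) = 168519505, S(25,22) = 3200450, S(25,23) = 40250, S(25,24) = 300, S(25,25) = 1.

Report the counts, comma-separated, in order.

33738295500, 626551380, 8336601, 74907

i=26: T(26,21)=6220194750+21·168519505=9759104355 | T(26,22)=168519505+22·3200450=238929405 | T(26,23)=3200450+23·40250=4126200 | T(26,24)=40250+24·300=47450 | T(26,25)=300+25·1=325 | T(26,26)=1+26·0=1
i=27: T(27,22)=9759104355+22·238929405=15015551265 | T(27,23)=238929405+23·4126200=333832005 | T(27,24)=4126200+24·47450=5265000 | T(27,25)=47450+25·325=55575 | T(27,26)=325+26·1=351 | T(27,27)=1+27·0=1
i=28: T(28,23)=15015551265+23·333832005=22693687380 | T(28,24)=333832005+24·5265000=460192005 | T(28,25)=5265000+25·55575=6654375 | T(28,26)=55575+26·351=64701 | T(28,27)=351+27·1=378
i=29: T(29,24)=22693687380+24·460192005=33738295500 | T(29,25)=460192005+25·6654375=626551380 | T(29,26)=6654375+26·64701=8336601 | T(29,27)=64701+27·378=74907
Read S(29,24) = 33738295500, S(29,25) = 626551380, S(29,26) = 8336601, S(29,27) = 74907.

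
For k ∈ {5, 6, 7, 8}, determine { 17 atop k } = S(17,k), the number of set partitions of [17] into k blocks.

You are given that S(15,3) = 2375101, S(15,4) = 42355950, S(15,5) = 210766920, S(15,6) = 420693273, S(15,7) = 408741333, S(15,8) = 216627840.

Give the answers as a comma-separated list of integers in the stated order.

5652751651, 17505749898, 25708104786, 20415995028

[16] T[16,4]:4*42355950+2375101=171798901 · T[16,5]:5*210766920+42355950=1096190550 · T[16,6]:6*420693273+210766920=2734926558 · T[16,7]:7*408741333+420693273=3281882604 · T[16,8]:8*216627840+408741333=2141764053
[17] T[17,5]:5*1096190550+171798901=5652751651 · T[17,6]:6*2734926558+1096190550=17505749898 · T[17,7]:7*3281882604+2734926558=25708104786 · T[17,8]:8*2141764053+3281882604=20415995028
Read S(17,5) = 5652751651, S(17,6) = 17505749898, S(17,7) = 25708104786, S(17,8) = 20415995028.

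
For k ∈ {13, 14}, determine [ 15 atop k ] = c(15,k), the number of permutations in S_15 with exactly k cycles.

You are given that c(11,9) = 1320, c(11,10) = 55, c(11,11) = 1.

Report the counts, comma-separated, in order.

5005, 105

[12] T[12,10]:11*55+1320=1925 · T[12,11]:11*1+55=66 · T[12,12]:11*0+1=1
[13] T[13,11]:12*66+1925=2717 · T[13,12]:12*1+66=78 · T[13,13]:12*0+1=1
[14] T[14,12]:13*78+2717=3731 · T[14,13]:13*1+78=91 · T[14,14]:13*0+1=1
[15] T[15,13]:14*91+3731=5005 · T[15,14]:14*1+91=105
Read c(15,13) = 5005, c(15,14) = 105.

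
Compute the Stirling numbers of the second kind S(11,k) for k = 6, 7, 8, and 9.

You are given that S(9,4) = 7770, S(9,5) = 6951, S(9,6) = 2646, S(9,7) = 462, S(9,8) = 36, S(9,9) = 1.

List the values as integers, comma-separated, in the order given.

[10] T[10,5]:5*6951+7770=42525 · T[10,6]:6*2646+6951=22827 · T[10,7]:7*462+2646=5880 · T[10,8]:8*36+462=750 · T[10,9]:9*1+36=45
[11] T[11,6]:6*22827+42525=179487 · T[11,7]:7*5880+22827=63987 · T[11,8]:8*750+5880=11880 · T[11,9]:9*45+750=1155
Read S(11,6) = 179487, S(11,7) = 63987, S(11,8) = 11880, S(11,9) = 1155.

179487, 63987, 11880, 1155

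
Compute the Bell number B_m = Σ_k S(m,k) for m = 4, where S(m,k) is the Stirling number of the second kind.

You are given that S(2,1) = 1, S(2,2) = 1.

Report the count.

15

[3] T[3,1]:1*1+0=1 · T[3,2]:2*1+1=3 · T[3,3]:3*0+1=1
[4] T[4,1]:1*1+0=1 · T[4,2]:2*3+1=7 · T[4,3]:3*1+3=6 · T[4,4]:4*0+1=1
B_4 = ΣS(4,k) = 1+7+6+1 = 15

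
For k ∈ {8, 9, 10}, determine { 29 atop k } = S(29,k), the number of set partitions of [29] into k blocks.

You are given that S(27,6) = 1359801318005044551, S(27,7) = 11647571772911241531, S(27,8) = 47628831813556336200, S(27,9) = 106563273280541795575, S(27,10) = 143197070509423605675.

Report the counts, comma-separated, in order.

r28: T_28,7=7×11647571772911241531+1359801318005044551=82892803728383735268; T_28,8=8×47628831813556336200+11647571772911241531=392678226281361931131; T_28,9=9×106563273280541795575+47628831813556336200=1006698291338432496375; T_28,10=10×143197070509423605675+106563273280541795575=1538533978374777852325
r29: T_29,8=8×392678226281361931131+82892803728383735268=3224318613979279184316; T_29,9=9×1006698291338432496375+392678226281361931131=9452962848327254398506; T_29,10=10×1538533978374777852325+1006698291338432496375=16392038075086211019625
Read S(29,8) = 3224318613979279184316, S(29,9) = 9452962848327254398506, S(29,10) = 16392038075086211019625.

3224318613979279184316, 9452962848327254398506, 16392038075086211019625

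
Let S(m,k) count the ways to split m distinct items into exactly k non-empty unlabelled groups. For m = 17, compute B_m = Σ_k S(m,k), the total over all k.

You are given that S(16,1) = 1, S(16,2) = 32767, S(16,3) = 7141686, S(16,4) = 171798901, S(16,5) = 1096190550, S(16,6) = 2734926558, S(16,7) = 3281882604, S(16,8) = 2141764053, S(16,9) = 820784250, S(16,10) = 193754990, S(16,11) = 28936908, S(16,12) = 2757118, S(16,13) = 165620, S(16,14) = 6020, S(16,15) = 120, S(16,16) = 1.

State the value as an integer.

[17] T[17,1]:1*1+0=1 · T[17,2]:2*32767+1=65535 · T[17,3]:3*7141686+32767=21457825 · T[17,4]:4*171798901+7141686=694337290 · T[17,5]:5*1096190550+171798901=5652751651 · T[17,6]:6*2734926558+1096190550=17505749898 · T[17,7]:7*3281882604+2734926558=25708104786 · T[17,8]:8*2141764053+3281882604=20415995028 · T[17,9]:9*820784250+2141764053=9528822303 · T[17,10]:10*193754990+820784250=2758334150 · T[17,11]:11*28936908+193754990=512060978 · T[17,12]:12*2757118+28936908=62022324 · T[17,13]:13*165620+2757118=4910178 · T[17,14]:14*6020+165620=249900 · T[17,15]:15*120+6020=7820 · T[17,16]:16*1+120=136 · T[17,17]:17*0+1=1
B_17 = ΣS(17,k) = 1+65535+21457825+694337290+5652751651+17505749898+25708104786+20415995028+9528822303+2758334150+512060978+62022324+4910178+249900+7820+136+1 = 82864869804

82864869804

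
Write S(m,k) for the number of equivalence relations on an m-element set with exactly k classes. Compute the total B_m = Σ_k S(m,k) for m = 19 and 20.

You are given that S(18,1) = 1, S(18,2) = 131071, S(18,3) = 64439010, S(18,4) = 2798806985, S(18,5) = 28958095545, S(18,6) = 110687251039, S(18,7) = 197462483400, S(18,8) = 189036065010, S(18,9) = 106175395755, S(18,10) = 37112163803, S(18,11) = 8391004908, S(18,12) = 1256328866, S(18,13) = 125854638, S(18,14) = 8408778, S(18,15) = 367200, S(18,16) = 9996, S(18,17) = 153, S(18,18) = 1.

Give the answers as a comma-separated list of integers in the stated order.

@19  (19,1):1·1+0→1, (19,2):131071·2+1→262143, (19,3):64439010·3+131071→193448101, (19,4):2798806985·4+64439010→11259666950, (19,5):28958095545·5+2798806985→147589284710, (19,6):110687251039·6+28958095545→693081601779, (19,7):197462483400·7+110687251039→1492924634839, (19,8):189036065010·8+197462483400→1709751003480, (19,9):106175395755·9+189036065010→1144614626805, (19,10):37112163803·10+106175395755→477297033785, (19,11):8391004908·11+37112163803→129413217791, (19,12):1256328866·12+8391004908→23466951300, (19,13):125854638·13+1256328866→2892439160, (19,14):8408778·14+125854638→243577530, (19,15):367200·15+8408778→13916778, (19,16):9996·16+367200→527136, (19,17):153·17+9996→12597, (19,18):1·18+153→171, (19,19):0·19+1→1
@20  (20,1):1·1+0→1, (20,2):262143·2+1→524287, (20,3):193448101·3+262143→580606446, (20,4):11259666950·4+193448101→45232115901, (20,5):147589284710·5+11259666950→749206090500, (20,6):693081601779·6+147589284710→4306078895384, (20,7):1492924634839·7+693081601779→11143554045652, (20,8):1709751003480·8+1492924634839→15170932662679, (20,9):1144614626805·9+1709751003480→12011282644725, (20,10):477297033785·10+1144614626805→5917584964655, (20,11):129413217791·11+477297033785→1900842429486, (20,12):23466951300·12+129413217791→411016633391, (20,13):2892439160·13+23466951300→61068660380, (20,14):243577530·14+2892439160→6302524580, (20,15):13916778·15+243577530→452329200, (20,16):527136·16+13916778→22350954, (20,17):12597·17+527136→741285, (20,18):171·18+12597→15675, (20,19):1·19+171→190, (20,20):0·20+1→1
B_19 = ΣS(19,k) = 1+262143+193448101+11259666950+147589284710+693081601779+1492924634839+1709751003480+1144614626805+477297033785+129413217791+23466951300+2892439160+243577530+13916778+527136+12597+171+1 = 5832742205057
B_20 = ΣS(20,k) = 1+524287+580606446+45232115901+749206090500+4306078895384+11143554045652+15170932662679+12011282644725+5917584964655+1900842429486+411016633391+61068660380+6302524580+452329200+22350954+741285+15675+190+1 = 51724158235372

5832742205057, 51724158235372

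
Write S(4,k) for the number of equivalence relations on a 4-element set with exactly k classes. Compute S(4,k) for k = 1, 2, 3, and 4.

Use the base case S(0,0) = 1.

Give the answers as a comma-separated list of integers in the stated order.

1, 7, 6, 1

[1] T[1,1]:1*0+1=1
[2] T[2,1]:1*1+0=1 · T[2,2]:2*0+1=1
[3] T[3,1]:1*1+0=1 · T[3,2]:2*1+1=3 · T[3,3]:3*0+1=1
[4] T[4,1]:1*1+0=1 · T[4,2]:2*3+1=7 · T[4,3]:3*1+3=6 · T[4,4]:4*0+1=1
Read S(4,1) = 1, S(4,2) = 7, S(4,3) = 6, S(4,4) = 1.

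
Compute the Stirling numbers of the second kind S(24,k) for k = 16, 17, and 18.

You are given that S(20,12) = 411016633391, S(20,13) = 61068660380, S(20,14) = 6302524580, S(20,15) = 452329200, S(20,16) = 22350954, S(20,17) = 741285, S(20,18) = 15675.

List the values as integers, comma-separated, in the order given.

r21: T_21,13=13×61068660380+411016633391=1204909218331; T_21,14=14×6302524580+61068660380=149304004500; T_21,15=15×452329200+6302524580=13087462580; T_21,16=16×22350954+452329200=809944464; T_21,17=17×741285+22350954=34952799; T_21,18=18×15675+741285=1023435
r22: T_22,14=14×149304004500+1204909218331=3295165281331; T_22,15=15×13087462580+149304004500=345615943200; T_22,16=16×809944464+13087462580=26046574004; T_22,17=17×34952799+809944464=1404142047; T_22,18=18×1023435+34952799=53374629
r23: T_23,15=15×345615943200+3295165281331=8479404429331; T_23,16=16×26046574004+345615943200=762361127264; T_23,17=17×1404142047+26046574004=49916988803; T_23,18=18×53374629+1404142047=2364885369
r24: T_24,16=16×762361127264+8479404429331=20677182465555; T_24,17=17×49916988803+762361127264=1610949936915; T_24,18=18×2364885369+49916988803=92484925445
Read S(24,16) = 20677182465555, S(24,17) = 1610949936915, S(24,18) = 92484925445.

20677182465555, 1610949936915, 92484925445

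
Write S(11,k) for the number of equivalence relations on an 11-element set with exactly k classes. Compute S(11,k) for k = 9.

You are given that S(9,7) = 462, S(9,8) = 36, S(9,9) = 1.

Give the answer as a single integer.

1155

r10: T_10,8=8×36+462=750; T_10,9=9×1+36=45
r11: T_11,9=9×45+750=1155
Read S(11,9) = 1155.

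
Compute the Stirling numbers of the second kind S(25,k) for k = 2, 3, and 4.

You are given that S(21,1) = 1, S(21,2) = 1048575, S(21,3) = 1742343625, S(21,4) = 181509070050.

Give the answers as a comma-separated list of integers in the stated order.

16777215, 141197991025, 46771289738810

[22] T[22,1]:1*1+0=1 · T[22,2]:2*1048575+1=2097151 · T[22,3]:3*1742343625+1048575=5228079450 · T[22,4]:4*181509070050+1742343625=727778623825
[23] T[23,1]:1*1+0=1 · T[23,2]:2*2097151+1=4194303 · T[23,3]:3*5228079450+2097151=15686335501 · T[23,4]:4*727778623825+5228079450=2916342574750
[24] T[24,1]:1*1+0=1 · T[24,2]:2*4194303+1=8388607 · T[24,3]:3*15686335501+4194303=47063200806 · T[24,4]:4*2916342574750+15686335501=11681056634501
[25] T[25,2]:2*8388607+1=16777215 · T[25,3]:3*47063200806+8388607=141197991025 · T[25,4]:4*11681056634501+47063200806=46771289738810
Read S(25,2) = 16777215, S(25,3) = 141197991025, S(25,4) = 46771289738810.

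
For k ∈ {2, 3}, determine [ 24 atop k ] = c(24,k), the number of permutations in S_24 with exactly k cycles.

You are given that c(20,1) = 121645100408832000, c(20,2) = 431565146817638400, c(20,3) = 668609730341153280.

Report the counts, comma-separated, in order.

96538966652493066240000, 159539850276066860544000

[21] T[21,1]:20*121645100408832000+0=2432902008176640000 · T[21,2]:20*431565146817638400+121645100408832000=8752948036761600000 · T[21,3]:20*668609730341153280+431565146817638400=13803759753640704000
[22] T[22,1]:21*2432902008176640000+0=51090942171709440000 · T[22,2]:21*8752948036761600000+2432902008176640000=186244810780170240000 · T[22,3]:21*13803759753640704000+8752948036761600000=298631902863216384000
[23] T[23,1]:22*51090942171709440000+0=1124000727777607680000 · T[23,2]:22*186244810780170240000+51090942171709440000=4148476779335454720000 · T[23,3]:22*298631902863216384000+186244810780170240000=6756146673770930688000
[24] T[24,2]:23*4148476779335454720000+1124000727777607680000=96538966652493066240000 · T[24,3]:23*6756146673770930688000+4148476779335454720000=159539850276066860544000
Read c(24,2) = 96538966652493066240000, c(24,3) = 159539850276066860544000.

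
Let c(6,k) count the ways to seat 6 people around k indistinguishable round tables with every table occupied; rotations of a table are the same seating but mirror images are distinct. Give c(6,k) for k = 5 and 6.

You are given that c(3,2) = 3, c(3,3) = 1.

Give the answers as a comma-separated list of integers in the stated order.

15, 1

@4  (4,3):1·3+3→6, (4,4):0·3+1→1
@5  (5,4):1·4+6→10, (5,5):0·4+1→1
@6  (6,5):1·5+10→15, (6,6):0·5+1→1
Read c(6,5) = 15, c(6,6) = 1.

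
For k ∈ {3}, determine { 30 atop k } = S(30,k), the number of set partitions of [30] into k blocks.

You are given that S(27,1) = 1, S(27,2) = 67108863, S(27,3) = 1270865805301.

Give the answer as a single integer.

r28: T_28,1=1×1+0=1; T_28,2=2×67108863+1=134217727; T_28,3=3×1270865805301+67108863=3812664524766
r29: T_29,2=2×134217727+1=268435455; T_29,3=3×3812664524766+134217727=11438127792025
r30: T_30,3=3×11438127792025+268435455=34314651811530
Read S(30,3) = 34314651811530.

34314651811530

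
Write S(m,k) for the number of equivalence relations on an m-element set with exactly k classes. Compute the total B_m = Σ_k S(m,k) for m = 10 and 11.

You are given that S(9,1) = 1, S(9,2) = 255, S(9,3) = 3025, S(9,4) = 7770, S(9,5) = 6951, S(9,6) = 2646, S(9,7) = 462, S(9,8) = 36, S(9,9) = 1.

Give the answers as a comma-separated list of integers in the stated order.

@10  (10,1):1·1+0→1, (10,2):255·2+1→511, (10,3):3025·3+255→9330, (10,4):7770·4+3025→34105, (10,5):6951·5+7770→42525, (10,6):2646·6+6951→22827, (10,7):462·7+2646→5880, (10,8):36·8+462→750, (10,9):1·9+36→45, (10,10):0·10+1→1
@11  (11,1):1·1+0→1, (11,2):511·2+1→1023, (11,3):9330·3+511→28501, (11,4):34105·4+9330→145750, (11,5):42525·5+34105→246730, (11,6):22827·6+42525→179487, (11,7):5880·7+22827→63987, (11,8):750·8+5880→11880, (11,9):45·9+750→1155, (11,10):1·10+45→55, (11,11):0·11+1→1
B_10 = ΣS(10,k) = 1+511+9330+34105+42525+22827+5880+750+45+1 = 115975
B_11 = ΣS(11,k) = 1+1023+28501+145750+246730+179487+63987+11880+1155+55+1 = 678570

115975, 678570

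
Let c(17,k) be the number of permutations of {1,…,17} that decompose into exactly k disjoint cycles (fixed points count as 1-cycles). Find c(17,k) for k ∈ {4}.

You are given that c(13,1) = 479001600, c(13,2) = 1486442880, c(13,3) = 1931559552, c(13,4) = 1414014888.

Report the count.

87077748875904

@14  (14,1):479001600·13+0→6227020800, (14,2):1486442880·13+479001600→19802759040, (14,3):1931559552·13+1486442880→26596717056, (14,4):1414014888·13+1931559552→20313753096
@15  (15,2):19802759040·14+6227020800→283465647360, (15,3):26596717056·14+19802759040→392156797824, (15,4):20313753096·14+26596717056→310989260400
@16  (16,3):392156797824·15+283465647360→6165817614720, (16,4):310989260400·15+392156797824→5056995703824
@17  (17,4):5056995703824·16+6165817614720→87077748875904
Read c(17,4) = 87077748875904.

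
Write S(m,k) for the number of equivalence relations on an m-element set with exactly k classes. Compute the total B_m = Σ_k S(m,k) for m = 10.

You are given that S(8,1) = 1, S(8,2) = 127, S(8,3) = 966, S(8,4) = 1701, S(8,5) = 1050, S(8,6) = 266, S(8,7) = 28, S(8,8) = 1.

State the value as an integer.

i=9: T(9,1)=0+1·1=1 | T(9,2)=1+2·127=255 | T(9,3)=127+3·966=3025 | T(9,4)=966+4·1701=7770 | T(9,5)=1701+5·1050=6951 | T(9,6)=1050+6·266=2646 | T(9,7)=266+7·28=462 | T(9,8)=28+8·1=36 | T(9,9)=1+9·0=1
i=10: T(10,1)=0+1·1=1 | T(10,2)=1+2·255=511 | T(10,3)=255+3·3025=9330 | T(10,4)=3025+4·7770=34105 | T(10,5)=7770+5·6951=42525 | T(10,6)=6951+6·2646=22827 | T(10,7)=2646+7·462=5880 | T(10,8)=462+8·36=750 | T(10,9)=36+9·1=45 | T(10,10)=1+10·0=1
B_10 = ΣS(10,k) = 1+511+9330+34105+42525+22827+5880+750+45+1 = 115975

115975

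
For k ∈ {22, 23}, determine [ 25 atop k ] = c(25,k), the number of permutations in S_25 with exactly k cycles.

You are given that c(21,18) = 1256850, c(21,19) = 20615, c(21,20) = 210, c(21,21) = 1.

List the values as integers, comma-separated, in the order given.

[22] T[22,19]:21*20615+1256850=1689765 · T[22,20]:21*210+20615=25025 · T[22,21]:21*1+210=231 · T[22,22]:21*0+1=1
[23] T[23,20]:22*25025+1689765=2240315 · T[23,21]:22*231+25025=30107 · T[23,22]:22*1+231=253 · T[23,23]:22*0+1=1
[24] T[24,21]:23*30107+2240315=2932776 · T[24,22]:23*253+30107=35926 · T[24,23]:23*1+253=276
[25] T[25,22]:24*35926+2932776=3795000 · T[25,23]:24*276+35926=42550
Read c(25,22) = 3795000, c(25,23) = 42550.

3795000, 42550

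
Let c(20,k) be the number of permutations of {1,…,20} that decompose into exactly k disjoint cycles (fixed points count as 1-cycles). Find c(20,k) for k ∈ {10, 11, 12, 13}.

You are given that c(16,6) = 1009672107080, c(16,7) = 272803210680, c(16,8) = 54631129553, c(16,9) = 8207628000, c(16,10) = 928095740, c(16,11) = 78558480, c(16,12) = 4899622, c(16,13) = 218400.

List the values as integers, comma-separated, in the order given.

381922055502195, 46280647751910, 4465226757381, 342252511900

i=17: T(17,7)=1009672107080+16·272803210680=5374523477960 | T(17,8)=272803210680+16·54631129553=1146901283528 | T(17,9)=54631129553+16·8207628000=185953177553 | T(17,10)=8207628000+16·928095740=23057159840 | T(17,11)=928095740+16·78558480=2185031420 | T(17,12)=78558480+16·4899622=156952432 | T(17,13)=4899622+16·218400=8394022
i=18: T(18,8)=5374523477960+17·1146901283528=24871845297936 | T(18,9)=1146901283528+17·185953177553=4308105301929 | T(18,10)=185953177553+17·23057159840=577924894833 | T(18,11)=23057159840+17·2185031420=60202693980 | T(18,12)=2185031420+17·156952432=4853222764 | T(18,13)=156952432+17·8394022=299650806
i=19: T(19,9)=24871845297936+18·4308105301929=102417740732658 | T(19,10)=4308105301929+18·577924894833=14710753408923 | T(19,11)=577924894833+18·60202693980=1661573386473 | T(19,12)=60202693980+18·4853222764=147560703732 | T(19,13)=4853222764+18·299650806=10246937272
i=20: T(20,10)=102417740732658+19·14710753408923=381922055502195 | T(20,11)=14710753408923+19·1661573386473=46280647751910 | T(20,12)=1661573386473+19·147560703732=4465226757381 | T(20,13)=147560703732+19·10246937272=342252511900
Read c(20,10) = 381922055502195, c(20,11) = 46280647751910, c(20,12) = 4465226757381, c(20,13) = 342252511900.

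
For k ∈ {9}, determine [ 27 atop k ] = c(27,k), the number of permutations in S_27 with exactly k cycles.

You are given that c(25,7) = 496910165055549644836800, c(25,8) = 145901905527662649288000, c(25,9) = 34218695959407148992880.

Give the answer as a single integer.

30180059720580991603896800

i=26: T(26,8)=496910165055549644836800+25·145901905527662649288000=4144457803247115877036800 | T(26,9)=145901905527662649288000+25·34218695959407148992880=1001369304512841374110000
i=27: T(27,9)=4144457803247115877036800+26·1001369304512841374110000=30180059720580991603896800
Read c(27,9) = 30180059720580991603896800.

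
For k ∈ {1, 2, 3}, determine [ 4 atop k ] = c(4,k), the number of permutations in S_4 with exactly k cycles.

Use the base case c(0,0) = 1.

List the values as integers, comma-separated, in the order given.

[1] T[1,1]:0*0+1=1
[2] T[2,1]:1*1+0=1 · T[2,2]:1*0+1=1
[3] T[3,1]:2*1+0=2 · T[3,2]:2*1+1=3 · T[3,3]:2*0+1=1
[4] T[4,1]:3*2+0=6 · T[4,2]:3*3+2=11 · T[4,3]:3*1+3=6
Read c(4,1) = 6, c(4,2) = 11, c(4,3) = 6.

6, 11, 6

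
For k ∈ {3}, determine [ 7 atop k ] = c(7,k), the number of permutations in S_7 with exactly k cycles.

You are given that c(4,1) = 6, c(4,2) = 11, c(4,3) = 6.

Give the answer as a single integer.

1624

r5: T_5,1=4×6+0=24; T_5,2=4×11+6=50; T_5,3=4×6+11=35
r6: T_6,2=5×50+24=274; T_6,3=5×35+50=225
r7: T_7,3=6×225+274=1624
Read c(7,3) = 1624.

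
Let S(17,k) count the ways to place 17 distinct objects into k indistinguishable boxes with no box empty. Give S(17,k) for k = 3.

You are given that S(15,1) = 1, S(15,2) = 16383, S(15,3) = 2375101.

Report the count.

21457825

row 16: T[16][2]=2·16383+1=32767  T[16][3]=3·2375101+16383=7141686
row 17: T[17][3]=3·7141686+32767=21457825
Read S(17,3) = 21457825.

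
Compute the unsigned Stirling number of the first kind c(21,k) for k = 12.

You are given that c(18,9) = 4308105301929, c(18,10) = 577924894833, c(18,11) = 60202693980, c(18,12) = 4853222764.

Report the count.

[19] T[19,10]:18*577924894833+4308105301929=14710753408923 · T[19,11]:18*60202693980+577924894833=1661573386473 · T[19,12]:18*4853222764+60202693980=147560703732
[20] T[20,11]:19*1661573386473+14710753408923=46280647751910 · T[20,12]:19*147560703732+1661573386473=4465226757381
[21] T[21,12]:20*4465226757381+46280647751910=135585182899530
Read c(21,12) = 135585182899530.

135585182899530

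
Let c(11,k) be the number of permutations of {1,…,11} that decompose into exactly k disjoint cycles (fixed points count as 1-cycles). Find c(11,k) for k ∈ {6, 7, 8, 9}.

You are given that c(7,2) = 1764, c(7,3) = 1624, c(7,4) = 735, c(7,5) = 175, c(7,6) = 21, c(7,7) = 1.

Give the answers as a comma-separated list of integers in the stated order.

@8  (8,3):1624·7+1764→13132, (8,4):735·7+1624→6769, (8,5):175·7+735→1960, (8,6):21·7+175→322, (8,7):1·7+21→28, (8,8):0·7+1→1
@9  (9,4):6769·8+13132→67284, (9,5):1960·8+6769→22449, (9,6):322·8+1960→4536, (9,7):28·8+322→546, (9,8):1·8+28→36, (9,9):0·8+1→1
@10  (10,5):22449·9+67284→269325, (10,6):4536·9+22449→63273, (10,7):546·9+4536→9450, (10,8):36·9+546→870, (10,9):1·9+36→45
@11  (11,6):63273·10+269325→902055, (11,7):9450·10+63273→157773, (11,8):870·10+9450→18150, (11,9):45·10+870→1320
Read c(11,6) = 902055, c(11,7) = 157773, c(11,8) = 18150, c(11,9) = 1320.

902055, 157773, 18150, 1320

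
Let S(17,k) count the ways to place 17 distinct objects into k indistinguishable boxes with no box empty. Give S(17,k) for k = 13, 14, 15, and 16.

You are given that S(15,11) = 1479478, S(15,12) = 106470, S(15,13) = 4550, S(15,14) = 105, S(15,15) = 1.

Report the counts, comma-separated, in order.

r16: T_16,12=12×106470+1479478=2757118; T_16,13=13×4550+106470=165620; T_16,14=14×105+4550=6020; T_16,15=15×1+105=120; T_16,16=16×0+1=1
r17: T_17,13=13×165620+2757118=4910178; T_17,14=14×6020+165620=249900; T_17,15=15×120+6020=7820; T_17,16=16×1+120=136
Read S(17,13) = 4910178, S(17,14) = 249900, S(17,15) = 7820, S(17,16) = 136.

4910178, 249900, 7820, 136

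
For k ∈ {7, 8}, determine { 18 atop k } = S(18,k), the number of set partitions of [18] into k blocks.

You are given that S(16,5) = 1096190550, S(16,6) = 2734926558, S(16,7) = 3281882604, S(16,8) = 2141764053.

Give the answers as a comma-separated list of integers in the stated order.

197462483400, 189036065010

[17] T[17,6]:6*2734926558+1096190550=17505749898 · T[17,7]:7*3281882604+2734926558=25708104786 · T[17,8]:8*2141764053+3281882604=20415995028
[18] T[18,7]:7*25708104786+17505749898=197462483400 · T[18,8]:8*20415995028+25708104786=189036065010
Read S(18,7) = 197462483400, S(18,8) = 189036065010.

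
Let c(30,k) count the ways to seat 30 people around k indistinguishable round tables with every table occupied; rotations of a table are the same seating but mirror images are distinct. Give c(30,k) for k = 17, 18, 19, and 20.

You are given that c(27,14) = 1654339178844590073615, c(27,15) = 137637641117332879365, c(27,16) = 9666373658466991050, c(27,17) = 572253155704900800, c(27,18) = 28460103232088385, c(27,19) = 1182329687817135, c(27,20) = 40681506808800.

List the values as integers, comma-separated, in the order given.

48487623689430693038025, 2918939500751087661105, 150566737512021319125, 6634460278534540725

@28  (28,15):137637641117332879365·27+1654339178844590073615→5370555489012577816470, (28,16):9666373658466991050·27+137637641117332879365→398629729895941637715, (28,17):572253155704900800·27+9666373658466991050→25117208862499312650, (28,18):28460103232088385·27+572253155704900800→1340675942971287195, (28,19):1182329687817135·27+28460103232088385→60383004803151030, (28,20):40681506808800·27+1182329687817135→2280730371654735
@29  (29,16):398629729895941637715·28+5370555489012577816470→16532187926098943672490, (29,17):25117208862499312650·28+398629729895941637715→1101911578045922391915, (29,18):1340675942971287195·28+25117208862499312650→62656135265695354110, (29,19):60383004803151030·28+1340675942971287195→3031400077459516035, (29,20):2280730371654735·28+60383004803151030→124243455209483610
@30  (30,17):1101911578045922391915·29+16532187926098943672490→48487623689430693038025, (30,18):62656135265695354110·29+1101911578045922391915→2918939500751087661105, (30,19):3031400077459516035·29+62656135265695354110→150566737512021319125, (30,20):124243455209483610·29+3031400077459516035→6634460278534540725
Read c(30,17) = 48487623689430693038025, c(30,18) = 2918939500751087661105, c(30,19) = 150566737512021319125, c(30,20) = 6634460278534540725.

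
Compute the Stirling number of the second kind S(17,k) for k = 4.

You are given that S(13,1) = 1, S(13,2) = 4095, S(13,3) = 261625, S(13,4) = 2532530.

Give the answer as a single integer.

694337290

[14] T[14,1]:1*1+0=1 · T[14,2]:2*4095+1=8191 · T[14,3]:3*261625+4095=788970 · T[14,4]:4*2532530+261625=10391745
[15] T[15,2]:2*8191+1=16383 · T[15,3]:3*788970+8191=2375101 · T[15,4]:4*10391745+788970=42355950
[16] T[16,3]:3*2375101+16383=7141686 · T[16,4]:4*42355950+2375101=171798901
[17] T[17,4]:4*171798901+7141686=694337290
Read S(17,4) = 694337290.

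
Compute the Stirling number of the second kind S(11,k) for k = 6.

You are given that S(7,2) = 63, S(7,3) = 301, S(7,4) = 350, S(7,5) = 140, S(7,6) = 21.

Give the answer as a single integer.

179487

[8] T[8,3]:3*301+63=966 · T[8,4]:4*350+301=1701 · T[8,5]:5*140+350=1050 · T[8,6]:6*21+140=266
[9] T[9,4]:4*1701+966=7770 · T[9,5]:5*1050+1701=6951 · T[9,6]:6*266+1050=2646
[10] T[10,5]:5*6951+7770=42525 · T[10,6]:6*2646+6951=22827
[11] T[11,6]:6*22827+42525=179487
Read S(11,6) = 179487.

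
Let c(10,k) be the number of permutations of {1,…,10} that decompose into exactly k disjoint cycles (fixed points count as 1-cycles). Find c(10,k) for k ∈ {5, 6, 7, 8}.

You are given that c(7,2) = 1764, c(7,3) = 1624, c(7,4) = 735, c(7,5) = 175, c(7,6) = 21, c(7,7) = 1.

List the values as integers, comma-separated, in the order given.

269325, 63273, 9450, 870

i=8: T(8,3)=1764+7·1624=13132 | T(8,4)=1624+7·735=6769 | T(8,5)=735+7·175=1960 | T(8,6)=175+7·21=322 | T(8,7)=21+7·1=28 | T(8,8)=1+7·0=1
i=9: T(9,4)=13132+8·6769=67284 | T(9,5)=6769+8·1960=22449 | T(9,6)=1960+8·322=4536 | T(9,7)=322+8·28=546 | T(9,8)=28+8·1=36
i=10: T(10,5)=67284+9·22449=269325 | T(10,6)=22449+9·4536=63273 | T(10,7)=4536+9·546=9450 | T(10,8)=546+9·36=870
Read c(10,5) = 269325, c(10,6) = 63273, c(10,7) = 9450, c(10,8) = 870.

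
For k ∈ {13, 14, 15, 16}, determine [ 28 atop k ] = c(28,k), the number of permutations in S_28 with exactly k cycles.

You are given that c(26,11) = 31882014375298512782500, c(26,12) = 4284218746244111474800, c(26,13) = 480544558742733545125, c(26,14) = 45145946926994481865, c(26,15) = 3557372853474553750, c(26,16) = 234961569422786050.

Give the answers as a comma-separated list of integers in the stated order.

@27  (27,12):4284218746244111474800·26+31882014375298512782500→143271701777645411127300, (27,13):480544558742733545125·26+4284218746244111474800→16778377273555183648050, (27,14):45145946926994481865·26+480544558742733545125→1654339178844590073615, (27,15):3557372853474553750·26+45145946926994481865→137637641117332879365, (27,16):234961569422786050·26+3557372853474553750→9666373658466991050
@28  (28,13):16778377273555183648050·27+143271701777645411127300→596287888163635369624650, (28,14):1654339178844590073615·27+16778377273555183648050→61445535102359115635655, (28,15):137637641117332879365·27+1654339178844590073615→5370555489012577816470, (28,16):9666373658466991050·27+137637641117332879365→398629729895941637715
Read c(28,13) = 596287888163635369624650, c(28,14) = 61445535102359115635655, c(28,15) = 5370555489012577816470, c(28,16) = 398629729895941637715.

596287888163635369624650, 61445535102359115635655, 5370555489012577816470, 398629729895941637715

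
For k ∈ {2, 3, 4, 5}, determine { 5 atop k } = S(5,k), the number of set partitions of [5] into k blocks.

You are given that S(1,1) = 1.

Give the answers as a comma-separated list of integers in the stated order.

15, 25, 10, 1

@2  (2,1):1·1+0→1, (2,2):0·2+1→1
@3  (3,1):1·1+0→1, (3,2):1·2+1→3, (3,3):0·3+1→1
@4  (4,1):1·1+0→1, (4,2):3·2+1→7, (4,3):1·3+3→6, (4,4):0·4+1→1
@5  (5,2):7·2+1→15, (5,3):6·3+7→25, (5,4):1·4+6→10, (5,5):0·5+1→1
Read S(5,2) = 15, S(5,3) = 25, S(5,4) = 10, S(5,5) = 1.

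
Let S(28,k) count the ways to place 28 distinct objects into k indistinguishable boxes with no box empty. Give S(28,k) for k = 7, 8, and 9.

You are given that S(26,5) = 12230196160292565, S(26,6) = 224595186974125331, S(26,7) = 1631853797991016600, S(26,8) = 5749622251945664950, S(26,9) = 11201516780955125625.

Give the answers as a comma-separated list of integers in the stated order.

82892803728383735268, 392678226281361931131, 1006698291338432496375

[27] T[27,6]:6*224595186974125331+12230196160292565=1359801318005044551 · T[27,7]:7*1631853797991016600+224595186974125331=11647571772911241531 · T[27,8]:8*5749622251945664950+1631853797991016600=47628831813556336200 · T[27,9]:9*11201516780955125625+5749622251945664950=106563273280541795575
[28] T[28,7]:7*11647571772911241531+1359801318005044551=82892803728383735268 · T[28,8]:8*47628831813556336200+11647571772911241531=392678226281361931131 · T[28,9]:9*106563273280541795575+47628831813556336200=1006698291338432496375
Read S(28,7) = 82892803728383735268, S(28,8) = 392678226281361931131, S(28,9) = 1006698291338432496375.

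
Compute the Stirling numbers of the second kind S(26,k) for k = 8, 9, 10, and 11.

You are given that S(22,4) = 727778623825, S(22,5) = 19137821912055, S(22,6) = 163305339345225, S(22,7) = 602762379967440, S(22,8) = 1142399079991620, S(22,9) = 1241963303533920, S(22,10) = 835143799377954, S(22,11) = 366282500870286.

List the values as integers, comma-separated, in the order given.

5749622251945664950, 11201516780955125625, 13199555372846848005, 10029078340998476760

row 23: T[23][5]=5·19137821912055+727778623825=96416888184100  T[23][6]=6·163305339345225+19137821912055=998969857983405  T[23][7]=7·602762379967440+163305339345225=4382641999117305  T[23][8]=8·1142399079991620+602762379967440=9741955019900400  T[23][9]=9·1241963303533920+1142399079991620=12320068811796900  T[23][10]=10·835143799377954+1241963303533920=9593401297313460  T[23][11]=11·366282500870286+835143799377954=4864251308951100
row 24: T[24][6]=6·998969857983405+96416888184100=6090236036084530  T[24][7]=7·4382641999117305+998969857983405=31677463851804540  T[24][8]=8·9741955019900400+4382641999117305=82318282158320505  T[24][9]=9·12320068811796900+9741955019900400=120622574326072500  T[24][10]=10·9593401297313460+12320068811796900=108254081784931500  T[24][11]=11·4864251308951100+9593401297313460=63100165695775560
row 25: T[25][7]=7·31677463851804540+6090236036084530=227832482998716310  T[25][8]=8·82318282158320505+31677463851804540=690223721118368580  T[25][9]=9·120622574326072500+82318282158320505=1167921451092973005  T[25][10]=10·108254081784931500+120622574326072500=1203163392175387500  T[25][11]=11·63100165695775560+108254081784931500=802355904438462660
row 26: T[26][8]=8·690223721118368580+227832482998716310=5749622251945664950  T[26][9]=9·1167921451092973005+690223721118368580=11201516780955125625  T[26][10]=10·1203163392175387500+1167921451092973005=13199555372846848005  T[26][11]=11·802355904438462660+1203163392175387500=10029078340998476760
Read S(26,8) = 5749622251945664950, S(26,9) = 11201516780955125625, S(26,10) = 13199555372846848005, S(26,11) = 10029078340998476760.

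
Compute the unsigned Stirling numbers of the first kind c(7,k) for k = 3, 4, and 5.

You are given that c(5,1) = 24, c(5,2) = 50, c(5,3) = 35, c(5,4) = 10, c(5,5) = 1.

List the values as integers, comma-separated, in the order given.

1624, 735, 175

row 6: T[6][2]=5·50+24=274  T[6][3]=5·35+50=225  T[6][4]=5·10+35=85  T[6][5]=5·1+10=15
row 7: T[7][3]=6·225+274=1624  T[7][4]=6·85+225=735  T[7][5]=6·15+85=175
Read c(7,3) = 1624, c(7,4) = 735, c(7,5) = 175.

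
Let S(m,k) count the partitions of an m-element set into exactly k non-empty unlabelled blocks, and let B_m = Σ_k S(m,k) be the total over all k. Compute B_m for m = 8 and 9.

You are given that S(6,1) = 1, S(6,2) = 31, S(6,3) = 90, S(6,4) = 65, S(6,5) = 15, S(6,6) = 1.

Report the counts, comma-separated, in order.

4140, 21147

r7: T_7,1=1×1+0=1; T_7,2=2×31+1=63; T_7,3=3×90+31=301; T_7,4=4×65+90=350; T_7,5=5×15+65=140; T_7,6=6×1+15=21; T_7,7=7×0+1=1
r8: T_8,1=1×1+0=1; T_8,2=2×63+1=127; T_8,3=3×301+63=966; T_8,4=4×350+301=1701; T_8,5=5×140+350=1050; T_8,6=6×21+140=266; T_8,7=7×1+21=28; T_8,8=8×0+1=1
r9: T_9,1=1×1+0=1; T_9,2=2×127+1=255; T_9,3=3×966+127=3025; T_9,4=4×1701+966=7770; T_9,5=5×1050+1701=6951; T_9,6=6×266+1050=2646; T_9,7=7×28+266=462; T_9,8=8×1+28=36; T_9,9=9×0+1=1
B_8 = ΣS(8,k) = 1+127+966+1701+1050+266+28+1 = 4140
B_9 = ΣS(9,k) = 1+255+3025+7770+6951+2646+462+36+1 = 21147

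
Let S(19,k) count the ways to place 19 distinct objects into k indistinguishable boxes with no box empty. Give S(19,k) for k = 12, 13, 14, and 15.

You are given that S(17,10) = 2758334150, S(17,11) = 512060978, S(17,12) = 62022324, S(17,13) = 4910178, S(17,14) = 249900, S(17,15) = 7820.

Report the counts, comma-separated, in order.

23466951300, 2892439160, 243577530, 13916778

r18: T_18,11=11×512060978+2758334150=8391004908; T_18,12=12×62022324+512060978=1256328866; T_18,13=13×4910178+62022324=125854638; T_18,14=14×249900+4910178=8408778; T_18,15=15×7820+249900=367200
r19: T_19,12=12×1256328866+8391004908=23466951300; T_19,13=13×125854638+1256328866=2892439160; T_19,14=14×8408778+125854638=243577530; T_19,15=15×367200+8408778=13916778
Read S(19,12) = 23466951300, S(19,13) = 2892439160, S(19,14) = 243577530, S(19,15) = 13916778.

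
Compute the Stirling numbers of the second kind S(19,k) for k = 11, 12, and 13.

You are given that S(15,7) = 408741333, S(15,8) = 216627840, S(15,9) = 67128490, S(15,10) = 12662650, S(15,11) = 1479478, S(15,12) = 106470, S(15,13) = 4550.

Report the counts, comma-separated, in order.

129413217791, 23466951300, 2892439160

@16  (16,8):216627840·8+408741333→2141764053, (16,9):67128490·9+216627840→820784250, (16,10):12662650·10+67128490→193754990, (16,11):1479478·11+12662650→28936908, (16,12):106470·12+1479478→2757118, (16,13):4550·13+106470→165620
@17  (17,9):820784250·9+2141764053→9528822303, (17,10):193754990·10+820784250→2758334150, (17,11):28936908·11+193754990→512060978, (17,12):2757118·12+28936908→62022324, (17,13):165620·13+2757118→4910178
@18  (18,10):2758334150·10+9528822303→37112163803, (18,11):512060978·11+2758334150→8391004908, (18,12):62022324·12+512060978→1256328866, (18,13):4910178·13+62022324→125854638
@19  (19,11):8391004908·11+37112163803→129413217791, (19,12):1256328866·12+8391004908→23466951300, (19,13):125854638·13+1256328866→2892439160
Read S(19,11) = 129413217791, S(19,12) = 23466951300, S(19,13) = 2892439160.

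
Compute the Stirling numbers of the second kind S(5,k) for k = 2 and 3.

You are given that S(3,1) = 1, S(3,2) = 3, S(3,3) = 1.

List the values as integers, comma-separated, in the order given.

@4  (4,1):1·1+0→1, (4,2):3·2+1→7, (4,3):1·3+3→6
@5  (5,2):7·2+1→15, (5,3):6·3+7→25
Read S(5,2) = 15, S(5,3) = 25.

15, 25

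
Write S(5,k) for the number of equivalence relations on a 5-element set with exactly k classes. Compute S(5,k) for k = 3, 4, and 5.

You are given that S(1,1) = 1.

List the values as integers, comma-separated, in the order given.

row 2: T[2][1]=1·1+0=1  T[2][2]=2·0+1=1
row 3: T[3][1]=1·1+0=1  T[3][2]=2·1+1=3  T[3][3]=3·0+1=1
row 4: T[4][2]=2·3+1=7  T[4][3]=3·1+3=6  T[4][4]=4·0+1=1
row 5: T[5][3]=3·6+7=25  T[5][4]=4·1+6=10  T[5][5]=5·0+1=1
Read S(5,3) = 25, S(5,4) = 10, S(5,5) = 1.

25, 10, 1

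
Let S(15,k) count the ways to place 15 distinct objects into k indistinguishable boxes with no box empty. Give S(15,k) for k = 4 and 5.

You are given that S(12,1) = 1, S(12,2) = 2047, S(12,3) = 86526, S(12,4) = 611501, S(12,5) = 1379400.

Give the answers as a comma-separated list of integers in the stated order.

@13  (13,2):2047·2+1→4095, (13,3):86526·3+2047→261625, (13,4):611501·4+86526→2532530, (13,5):1379400·5+611501→7508501
@14  (14,3):261625·3+4095→788970, (14,4):2532530·4+261625→10391745, (14,5):7508501·5+2532530→40075035
@15  (15,4):10391745·4+788970→42355950, (15,5):40075035·5+10391745→210766920
Read S(15,4) = 42355950, S(15,5) = 210766920.

42355950, 210766920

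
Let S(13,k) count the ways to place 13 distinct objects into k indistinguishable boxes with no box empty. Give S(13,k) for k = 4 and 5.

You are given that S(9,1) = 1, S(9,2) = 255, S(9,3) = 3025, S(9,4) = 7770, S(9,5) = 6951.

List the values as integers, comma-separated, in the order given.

2532530, 7508501

row 10: T[10][1]=1·1+0=1  T[10][2]=2·255+1=511  T[10][3]=3·3025+255=9330  T[10][4]=4·7770+3025=34105  T[10][5]=5·6951+7770=42525
row 11: T[11][2]=2·511+1=1023  T[11][3]=3·9330+511=28501  T[11][4]=4·34105+9330=145750  T[11][5]=5·42525+34105=246730
row 12: T[12][3]=3·28501+1023=86526  T[12][4]=4·145750+28501=611501  T[12][5]=5·246730+145750=1379400
row 13: T[13][4]=4·611501+86526=2532530  T[13][5]=5·1379400+611501=7508501
Read S(13,4) = 2532530, S(13,5) = 7508501.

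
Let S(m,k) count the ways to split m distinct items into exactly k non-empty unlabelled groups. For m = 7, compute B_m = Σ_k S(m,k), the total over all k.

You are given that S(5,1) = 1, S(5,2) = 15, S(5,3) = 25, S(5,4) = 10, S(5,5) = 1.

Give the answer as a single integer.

r6: T_6,1=1×1+0=1; T_6,2=2×15+1=31; T_6,3=3×25+15=90; T_6,4=4×10+25=65; T_6,5=5×1+10=15; T_6,6=6×0+1=1
r7: T_7,1=1×1+0=1; T_7,2=2×31+1=63; T_7,3=3×90+31=301; T_7,4=4×65+90=350; T_7,5=5×15+65=140; T_7,6=6×1+15=21; T_7,7=7×0+1=1
B_7 = ΣS(7,k) = 1+63+301+350+140+21+1 = 877

877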